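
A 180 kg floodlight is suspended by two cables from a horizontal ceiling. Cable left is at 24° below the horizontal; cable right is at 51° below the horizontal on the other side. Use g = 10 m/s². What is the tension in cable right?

Weight W = 180 × 10 = 1800 N acts straight down.
Horizontal: T_left cos 24° = T_right cos 51°  →  T_left = 0.6889 T_right.
Vertical: T_left sin 24° + T_right sin 51° = 1800.
Substituting the horizontal relation into the vertical equation gives 1.057 T_right = 1800, so T_right = 1702 N.

T_right ≈ 1700 N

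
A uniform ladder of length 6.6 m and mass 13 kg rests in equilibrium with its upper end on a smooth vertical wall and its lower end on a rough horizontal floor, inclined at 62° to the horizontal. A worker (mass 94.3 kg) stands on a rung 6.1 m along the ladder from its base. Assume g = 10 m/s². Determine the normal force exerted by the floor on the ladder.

ΣF_y = 0: N_floor = 13×10 + 94.3×10 = 1073 N.

N_floor ≈ 1070 N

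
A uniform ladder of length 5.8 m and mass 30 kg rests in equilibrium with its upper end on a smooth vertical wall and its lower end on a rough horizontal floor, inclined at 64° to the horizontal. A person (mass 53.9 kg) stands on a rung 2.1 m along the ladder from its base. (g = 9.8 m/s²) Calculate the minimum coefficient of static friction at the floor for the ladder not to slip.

ΣF_y = 0: N_floor = 30×9.8 + 53.9×9.8 = 822.22 N.
Torques about the foot: N_wall · 5.8 sin 64° = 30×9.8×2.9 cos 64° + 53.9×9.8×2.1 cos 64° → N_wall = 164.98 N.
ΣF_x = 0: f_floor = N_wall = 164.98 N.
μ_min = f_floor / N_floor = 164.98 / 822.22 = 0.2006.

μ_min ≈ 0.201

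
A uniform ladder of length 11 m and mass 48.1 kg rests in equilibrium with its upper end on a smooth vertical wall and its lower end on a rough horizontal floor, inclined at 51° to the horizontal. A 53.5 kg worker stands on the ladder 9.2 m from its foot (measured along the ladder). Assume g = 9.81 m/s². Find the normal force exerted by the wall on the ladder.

N_wall ≈ 547 N

Torques about the foot: N_wall · 11 sin 51° = 48.1×9.81×5.5 cos 51° + 53.5×9.81×9.2 cos 51° → N_wall = 546.51 N.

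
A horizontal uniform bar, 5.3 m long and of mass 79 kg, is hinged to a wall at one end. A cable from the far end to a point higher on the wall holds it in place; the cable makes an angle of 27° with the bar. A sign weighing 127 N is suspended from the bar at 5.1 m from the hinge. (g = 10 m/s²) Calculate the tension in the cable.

T ≈ 1140 N

Take torques about the hinge: T sin 27° · 5.3 = 79×10×2.65 + 127×5.1 = 2741.2 N·m.
So T = 2741.2 / (0.4540 × 5.3) = 1139.2 N.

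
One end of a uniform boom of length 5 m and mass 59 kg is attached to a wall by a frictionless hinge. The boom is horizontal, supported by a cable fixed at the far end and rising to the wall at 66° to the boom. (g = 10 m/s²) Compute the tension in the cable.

T ≈ 323 N

Take torques about the hinge: T sin 66° · 5 = 59×10×2.5 = 1475 N·m.
So T = 1475 / (0.9135 × 5) = 322.92 N.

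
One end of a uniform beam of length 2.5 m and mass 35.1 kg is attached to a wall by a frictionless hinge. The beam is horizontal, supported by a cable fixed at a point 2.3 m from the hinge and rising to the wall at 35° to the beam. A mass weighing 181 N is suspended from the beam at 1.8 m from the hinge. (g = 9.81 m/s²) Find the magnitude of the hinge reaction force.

Take torques about the hinge: T sin 35° · 2.3 = 35.1×9.81×1.25 + 181×1.8 = 756.21 N·m.
So T = 756.21 / (0.5736 × 2.3) = 573.23 N.
ΣF_x = 0: H_x = T cos 35° = 469.56 N.
ΣF_y = 0: H_y = (35.1×9.81 + 181) − T sin 35° = 525.33 − 328.79 = 196.54 N.
|H| = √(H_x² + H_y²) = √((469.56)² + (196.54)²) = 509.03 N.

|H| ≈ 509 N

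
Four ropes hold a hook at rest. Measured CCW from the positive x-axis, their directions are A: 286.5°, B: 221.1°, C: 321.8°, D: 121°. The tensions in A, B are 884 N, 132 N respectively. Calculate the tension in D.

Resolve: ΣF_x = 884 cos 286.5° + 132 cos 221.1° + T_C cos 321.8° + T_D cos 121° = 0.
        ΣF_y = 884 sin 286.5° + 132 sin 221.1° + T_C sin 321.8° + T_D sin 121° = 0.
The known terms sum to (151.6, -934.4) N, so 0.7859 T_C − 0.5150 T_D = -151.6 and -0.6184 T_C + 0.8572 T_D = 934.4.
Solving simultaneously: T_C = 989.3 N, T_D = 1804 N.

T_D ≈ 1800 N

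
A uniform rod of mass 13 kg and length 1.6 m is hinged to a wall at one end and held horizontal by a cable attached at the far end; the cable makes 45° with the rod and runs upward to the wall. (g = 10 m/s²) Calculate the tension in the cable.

T ≈ 91.9 N

Take torques about the hinge: T sin 45° · 1.6 = 13×10×0.8 = 104 N·m.
So T = 104 / (0.7071 × 1.6) = 91.924 N.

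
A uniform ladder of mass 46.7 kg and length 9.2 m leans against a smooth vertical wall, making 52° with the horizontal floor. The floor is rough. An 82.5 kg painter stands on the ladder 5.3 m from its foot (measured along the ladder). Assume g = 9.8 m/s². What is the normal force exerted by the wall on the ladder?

Torques about the foot: N_wall · 9.2 sin 52° = 46.7×9.8×4.6 cos 52° + 82.5×9.8×5.3 cos 52° → N_wall = 542.68 N.

N_wall ≈ 543 N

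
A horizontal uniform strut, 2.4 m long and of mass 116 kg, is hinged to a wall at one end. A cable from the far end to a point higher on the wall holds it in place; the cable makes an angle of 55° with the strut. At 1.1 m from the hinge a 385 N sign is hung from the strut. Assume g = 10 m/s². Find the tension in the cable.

T ≈ 923 N

Take torques about the hinge: T sin 55° · 2.4 = 116×10×1.2 + 385×1.1 = 1815.5 N·m.
So T = 1815.5 / (0.8192 × 2.4) = 923.47 N.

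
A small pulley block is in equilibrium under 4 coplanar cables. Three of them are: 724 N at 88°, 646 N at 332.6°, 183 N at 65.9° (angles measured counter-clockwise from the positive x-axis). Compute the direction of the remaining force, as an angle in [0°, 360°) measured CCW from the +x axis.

Sum the known components: ΣF_x = 673.5 N, ΣF_y = 593.3 N.
For equilibrium the remaining force must supply (−ΣF_x, −ΣF_y) = (-673.5, -593.3) N.
Magnitude = √((-673.5)² + (-593.3)²) = 897.6 N; direction = atan2(-593.3, -673.5) = 221.4°.

θ ≈ 221°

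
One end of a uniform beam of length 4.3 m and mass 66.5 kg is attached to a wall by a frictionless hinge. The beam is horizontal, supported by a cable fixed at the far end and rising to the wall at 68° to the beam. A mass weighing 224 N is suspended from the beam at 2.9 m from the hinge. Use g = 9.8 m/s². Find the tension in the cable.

Take torques about the hinge: T sin 68° · 4.3 = 66.5×9.8×2.15 + 224×2.9 = 2050.8 N·m.
So T = 2050.8 / (0.9272 × 4.3) = 514.37 N.

T ≈ 514 N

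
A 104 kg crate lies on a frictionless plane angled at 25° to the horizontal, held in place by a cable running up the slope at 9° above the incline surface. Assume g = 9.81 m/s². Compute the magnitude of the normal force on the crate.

N ≈ 856 N

Take axes along and perpendicular to the incline. Weight components: W sin 25° = 431.2 N down-slope, W cos 25° = 924.7 N into the surface.
Along incline: T cos 9° = W sin 25° → T = 436.5 N.
Perpendicular: N = W cos 25° − T sin 9° = 856.4 N.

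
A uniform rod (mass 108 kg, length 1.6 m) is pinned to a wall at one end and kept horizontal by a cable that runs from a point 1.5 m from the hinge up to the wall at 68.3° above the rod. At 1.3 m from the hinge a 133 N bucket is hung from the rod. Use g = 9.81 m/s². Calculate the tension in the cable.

T ≈ 732 N

Take torques about the hinge: T sin 68.3° · 1.5 = 108×9.81×0.8 + 133×1.3 = 1020.5 N·m.
So T = 1020.5 / (0.9291 × 1.5) = 732.21 N.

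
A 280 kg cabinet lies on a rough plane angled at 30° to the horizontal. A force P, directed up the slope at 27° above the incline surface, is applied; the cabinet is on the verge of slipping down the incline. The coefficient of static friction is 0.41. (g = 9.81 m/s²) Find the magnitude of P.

On the verge of sliding down the incline, friction equals μN and acts up the slope.
Perpendicular: N + P sin 27° = W cos 30° = 2379 N.
Along incline: P cos 27° + μN = W sin 30° with W sin 30° = 1373 N.
Solving the pair for P and N: P = 564.8 N, N = 2122 N (and f = μN = 870.2 N).

P ≈ 565 N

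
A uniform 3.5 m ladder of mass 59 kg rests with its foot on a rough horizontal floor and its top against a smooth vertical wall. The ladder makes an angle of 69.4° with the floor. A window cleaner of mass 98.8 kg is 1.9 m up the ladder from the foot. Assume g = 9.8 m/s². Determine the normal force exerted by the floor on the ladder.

ΣF_y = 0: N_floor = 59×9.8 + 98.8×9.8 = 1546.4 N.

N_floor ≈ 1550 N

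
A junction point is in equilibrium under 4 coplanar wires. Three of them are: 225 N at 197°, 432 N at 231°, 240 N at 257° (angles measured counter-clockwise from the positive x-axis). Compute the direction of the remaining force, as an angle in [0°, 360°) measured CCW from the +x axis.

Sum the known components: ΣF_x = -541 N, ΣF_y = -635.4 N.
For equilibrium the remaining force must supply (−ΣF_x, −ΣF_y) = (541, 635.4) N.
Magnitude = √((541)² + (635.4)²) = 834.5 N; direction = atan2(635.4, 541) = 49.6°.

θ ≈ 49.6°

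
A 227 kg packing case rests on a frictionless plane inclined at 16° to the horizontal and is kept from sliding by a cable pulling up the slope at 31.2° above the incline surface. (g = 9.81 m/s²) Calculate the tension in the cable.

T ≈ 718 N

Take axes along and perpendicular to the incline. Weight components: W sin 16° = 613.8 N down-slope, W cos 16° = 2141 N into the surface.
Along incline: T cos 31.2° = W sin 16° → T = 717.6 N.
Perpendicular: N = W cos 16° − T sin 31.2° = 1769 N.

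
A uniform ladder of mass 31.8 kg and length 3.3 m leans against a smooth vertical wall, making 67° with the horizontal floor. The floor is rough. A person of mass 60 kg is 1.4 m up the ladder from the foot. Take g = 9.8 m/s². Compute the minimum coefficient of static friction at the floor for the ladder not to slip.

ΣF_y = 0: N_floor = 31.8×9.8 + 60×9.8 = 899.64 N.
Torques about the foot: N_wall · 3.3 sin 67° = 31.8×9.8×1.65 cos 67° + 60×9.8×1.4 cos 67° → N_wall = 172.03 N.
ΣF_x = 0: f_floor = N_wall = 172.03 N.
μ_min = f_floor / N_floor = 172.03 / 899.64 = 0.1912.

μ_min ≈ 0.191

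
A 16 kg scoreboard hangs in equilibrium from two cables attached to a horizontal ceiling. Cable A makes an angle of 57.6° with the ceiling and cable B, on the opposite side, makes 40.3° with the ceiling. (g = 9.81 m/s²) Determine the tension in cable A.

T_A ≈ 121 N

Weight W = 16 × 9.81 = 157 N acts straight down.
Horizontal: T_A cos 57.6° = T_B cos 40.3°  →  T_B = 0.7026 T_A.
Vertical: T_A sin 57.6° + T_B sin 40.3° = 157.
Substituting the horizontal relation into the vertical equation gives 1.299 T_A = 157, so T_A = 120.9 N.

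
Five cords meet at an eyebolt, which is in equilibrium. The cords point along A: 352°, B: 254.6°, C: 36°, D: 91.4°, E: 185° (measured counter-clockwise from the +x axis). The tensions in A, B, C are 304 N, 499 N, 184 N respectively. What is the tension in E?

T_E ≈ 308 N

Resolve: ΣF_x = 304 cos 352° + 499 cos 254.6° + 184 cos 36° + T_D cos 91.4° + T_E cos 185° = 0.
        ΣF_y = 304 sin 352° + 499 sin 254.6° + 184 sin 36° + T_D sin 91.4° + T_E sin 185° = 0.
The known terms sum to (317.4, -415.2) N, so -0.0244 T_D − 0.9962 T_E = -317.4 and 0.9997 T_D − 0.0872 T_E = 415.2.
Solving simultaneously: T_D = 442.2 N, T_E = 307.8 N.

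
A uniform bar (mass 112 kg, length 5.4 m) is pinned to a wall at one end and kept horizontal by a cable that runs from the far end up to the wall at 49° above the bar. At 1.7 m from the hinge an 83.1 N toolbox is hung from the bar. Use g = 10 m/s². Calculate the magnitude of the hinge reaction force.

|H| ≈ 800 N

Take torques about the hinge: T sin 49° · 5.4 = 112×10×2.7 + 83.1×1.7 = 3165.3 N·m.
So T = 3165.3 / (0.7547 × 5.4) = 776.67 N.
ΣF_x = 0: H_x = T cos 49° = 509.54 N.
ΣF_y = 0: H_y = (112×10 + 83.1) − T sin 49° = 1203.1 − 586.16 = 616.94 N.
|H| = √(H_x² + H_y²) = √((509.54)² + (616.94)²) = 800.15 N.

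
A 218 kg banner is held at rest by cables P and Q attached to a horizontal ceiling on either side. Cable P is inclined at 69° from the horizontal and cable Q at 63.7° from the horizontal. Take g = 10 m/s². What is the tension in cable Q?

T_Q ≈ 1060 N

Weight W = 218 × 10 = 2180 N acts straight down.
Horizontal: T_P cos 69° = T_Q cos 63.7°  →  T_P = 1.236 T_Q.
Vertical: T_P sin 69° + T_Q sin 63.7° = 2180.
Substituting the horizontal relation into the vertical equation gives 2.051 T_Q = 2180, so T_Q = 1063 N.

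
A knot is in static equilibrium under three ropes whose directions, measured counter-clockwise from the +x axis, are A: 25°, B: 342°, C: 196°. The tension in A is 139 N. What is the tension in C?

Resolve: ΣF_x = 139 cos 25° + T_B cos 342° + T_C cos 196° = 0.
        ΣF_y = 139 sin 25° + T_B sin 342° + T_C sin 196° = 0.
The known terms sum to (126, 58.74) N, so 0.9511 T_B − 0.9613 T_C = -126 and -0.3090 T_B − 0.2756 T_C = -58.74.
Solving simultaneously: T_B = 38.89 N, T_C = 169.5 N.

T_C ≈ 170 N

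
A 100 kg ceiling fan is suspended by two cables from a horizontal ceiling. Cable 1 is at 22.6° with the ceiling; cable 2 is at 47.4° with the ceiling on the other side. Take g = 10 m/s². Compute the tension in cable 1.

Weight W = 100 × 10 = 1000 N acts straight down.
Horizontal: T_1 cos 22.6° = T_2 cos 47.4°  →  T_2 = 1.364 T_1.
Vertical: T_1 sin 22.6° + T_2 sin 47.4° = 1000.
Substituting the horizontal relation into the vertical equation gives 1.388 T_1 = 1000, so T_1 = 720.3 N.

T_1 ≈ 720 N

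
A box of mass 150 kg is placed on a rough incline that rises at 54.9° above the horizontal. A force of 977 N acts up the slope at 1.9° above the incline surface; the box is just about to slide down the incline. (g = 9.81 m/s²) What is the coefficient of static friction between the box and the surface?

μ ≈ 0.280

On the verge of sliding down the incline, friction is at its maximum μN and acts up the slope.
Perpendicular to incline: N = W cos 54.9° − P sin 1.9° = 846.1 − 32.39 = 813.7 N.
Along incline: P cos 1.9° + μN = W sin 54.9° → μ = (W sin 54.9° − P cos 1.9°) / N = 0.2795.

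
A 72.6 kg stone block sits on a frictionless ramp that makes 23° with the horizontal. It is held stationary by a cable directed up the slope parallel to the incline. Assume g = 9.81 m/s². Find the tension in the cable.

T ≈ 278 N

Take axes along and perpendicular to the incline. Weight components: W sin 23° = 278.3 N down-slope, W cos 23° = 655.6 N into the surface.
Along incline: T cos 0° = W sin 23° → T = 278.3 N.
Perpendicular: N = W cos 23° − T sin 0° = 655.6 N.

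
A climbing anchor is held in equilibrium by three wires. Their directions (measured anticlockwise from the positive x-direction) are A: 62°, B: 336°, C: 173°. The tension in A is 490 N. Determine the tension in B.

T_B ≈ 1560 N

Resolve: ΣF_x = 490 cos 62° + T_B cos 336° + T_C cos 173° = 0.
        ΣF_y = 490 sin 62° + T_B sin 336° + T_C sin 173° = 0.
The known terms sum to (230, 432.6) N, so 0.9135 T_B − 0.9925 T_C = -230 and -0.4067 T_B + 0.1219 T_C = -432.6.
Solving simultaneously: T_B = 1565 N, T_C = 1672 N.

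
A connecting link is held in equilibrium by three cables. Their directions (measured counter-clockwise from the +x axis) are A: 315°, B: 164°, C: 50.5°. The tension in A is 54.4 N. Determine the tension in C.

T_C ≈ 28.8 N

Resolve: ΣF_x = 54.4 cos 315° + T_B cos 164° + T_C cos 50.5° = 0.
        ΣF_y = 54.4 sin 315° + T_B sin 164° + T_C sin 50.5° = 0.
The known terms sum to (38.47, -38.47) N, so -0.9613 T_B + 0.6361 T_C = -38.47 and 0.2756 T_B + 0.7716 T_C = 38.47.
Solving simultaneously: T_B = 59.05 N, T_C = 28.76 N.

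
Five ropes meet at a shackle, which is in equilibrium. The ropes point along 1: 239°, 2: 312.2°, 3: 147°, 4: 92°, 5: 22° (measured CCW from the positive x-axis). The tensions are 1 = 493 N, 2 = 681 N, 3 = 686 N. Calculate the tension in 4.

T_4 ≈ 398 N

Resolve: ΣF_x = 493 cos 239° + 681 cos 312.2° + 686 cos 147° + T_4 cos 92° + T_5 cos 22° = 0.
        ΣF_y = 493 sin 239° + 681 sin 312.2° + 686 sin 147° + T_4 sin 92° + T_5 sin 22° = 0.
The known terms sum to (-371.8, -553.4) N, so -0.0349 T_4 + 0.9272 T_5 = 371.8 and 0.9994 T_4 + 0.3746 T_5 = 553.4.
Solving simultaneously: T_4 = 397.9 N, T_5 = 416 N.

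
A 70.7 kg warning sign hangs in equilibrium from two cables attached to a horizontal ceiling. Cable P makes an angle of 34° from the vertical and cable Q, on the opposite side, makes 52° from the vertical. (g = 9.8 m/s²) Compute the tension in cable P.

Angles from the horizontal: cable P is 90° − 34° = 56°, cable Q is 90° − 52° = 38°.
Weight W = 70.7 × 9.8 = 692.9 N acts straight down.
Horizontal: T_P cos 56° = T_Q cos 38°  →  T_Q = 0.7096 T_P.
Vertical: T_P sin 56° + T_Q sin 38° = 692.9.
Substituting the horizontal relation into the vertical equation gives 1.266 T_P = 692.9, so T_P = 547.3 N.

T_P ≈ 547 N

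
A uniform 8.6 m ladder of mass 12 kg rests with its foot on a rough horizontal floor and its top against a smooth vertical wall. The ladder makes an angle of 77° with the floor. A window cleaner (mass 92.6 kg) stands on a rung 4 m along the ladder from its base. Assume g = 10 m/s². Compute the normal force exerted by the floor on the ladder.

N_floor ≈ 1050 N

ΣF_y = 0: N_floor = 12×10 + 92.6×10 = 1046 N.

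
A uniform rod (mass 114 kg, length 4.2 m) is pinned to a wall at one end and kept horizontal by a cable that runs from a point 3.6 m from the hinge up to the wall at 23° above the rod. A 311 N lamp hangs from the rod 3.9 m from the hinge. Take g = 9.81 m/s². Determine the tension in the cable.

T ≈ 2530 N

Take torques about the hinge: T sin 23° · 3.6 = 114×9.81×2.1 + 311×3.9 = 3561.4 N·m.
So T = 3561.4 / (0.3907 × 3.6) = 2531.9 N.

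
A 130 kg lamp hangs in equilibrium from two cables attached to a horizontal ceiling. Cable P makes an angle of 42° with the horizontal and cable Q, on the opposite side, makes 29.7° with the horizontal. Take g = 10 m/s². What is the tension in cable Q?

Weight W = 130 × 10 = 1300 N acts straight down.
Horizontal: T_P cos 42° = T_Q cos 29.7°  →  T_P = 1.169 T_Q.
Vertical: T_P sin 42° + T_Q sin 29.7° = 1300.
Substituting the horizontal relation into the vertical equation gives 1.278 T_Q = 1300, so T_Q = 1018 N.

T_Q ≈ 1020 N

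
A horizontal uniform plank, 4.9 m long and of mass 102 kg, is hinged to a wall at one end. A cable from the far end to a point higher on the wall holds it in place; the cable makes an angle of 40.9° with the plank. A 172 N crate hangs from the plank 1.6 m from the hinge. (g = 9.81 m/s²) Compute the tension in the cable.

T ≈ 850 N

Take torques about the hinge: T sin 40.9° · 4.9 = 102×9.81×2.45 + 172×1.6 = 2726.7 N·m.
So T = 2726.7 / (0.6547 × 4.9) = 849.91 N.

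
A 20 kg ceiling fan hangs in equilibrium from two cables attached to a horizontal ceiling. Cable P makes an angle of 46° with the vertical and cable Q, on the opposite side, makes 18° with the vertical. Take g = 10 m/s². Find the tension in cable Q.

T_Q ≈ 160 N

Angles from the horizontal: cable P is 90° − 46° = 44°, cable Q is 90° − 18° = 72°.
Weight W = 20 × 10 = 200 N acts straight down.
Horizontal: T_P cos 44° = T_Q cos 72°  →  T_P = 0.4296 T_Q.
Vertical: T_P sin 44° + T_Q sin 72° = 200.
Substituting the horizontal relation into the vertical equation gives 1.249 T_Q = 200, so T_Q = 160.1 N.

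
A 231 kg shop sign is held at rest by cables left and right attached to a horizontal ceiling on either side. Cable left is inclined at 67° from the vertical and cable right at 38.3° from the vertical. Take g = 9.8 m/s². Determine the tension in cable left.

T_left ≈ 1450 N

Angles from the horizontal: cable left is 90° − 67° = 23°, cable right is 90° − 38.3° = 51.7°.
Weight W = 231 × 9.8 = 2264 N acts straight down.
Horizontal: T_left cos 23° = T_right cos 51.7°  →  T_right = 1.485 T_left.
Vertical: T_left sin 23° + T_right sin 51.7° = 2264.
Substituting the horizontal relation into the vertical equation gives 1.556 T_left = 2264, so T_left = 1455 N.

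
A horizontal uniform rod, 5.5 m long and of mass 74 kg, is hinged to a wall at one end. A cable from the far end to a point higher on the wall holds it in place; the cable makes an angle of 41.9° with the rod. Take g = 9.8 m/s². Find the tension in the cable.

Take torques about the hinge: T sin 41.9° · 5.5 = 74×9.8×2.75 = 1994.3 N·m.
So T = 1994.3 / (0.6678 × 5.5) = 542.95 N.

T ≈ 543 N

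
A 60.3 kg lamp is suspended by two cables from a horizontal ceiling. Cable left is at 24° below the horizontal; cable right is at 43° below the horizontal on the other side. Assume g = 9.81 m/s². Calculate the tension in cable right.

T_right ≈ 587 N

Weight W = 60.3 × 9.81 = 591.5 N acts straight down.
Horizontal: T_left cos 24° = T_right cos 43°  →  T_left = 0.8006 T_right.
Vertical: T_left sin 24° + T_right sin 43° = 591.5.
Substituting the horizontal relation into the vertical equation gives 1.008 T_right = 591.5, so T_right = 587.1 N.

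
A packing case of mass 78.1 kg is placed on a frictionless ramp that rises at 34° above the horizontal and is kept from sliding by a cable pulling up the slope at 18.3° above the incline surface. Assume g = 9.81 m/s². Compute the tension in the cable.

T ≈ 451 N

Take axes along and perpendicular to the incline. Weight components: W sin 34° = 428.4 N down-slope, W cos 34° = 635.2 N into the surface.
Along incline: T cos 18.3° = W sin 34° → T = 451.3 N.
Perpendicular: N = W cos 34° − T sin 18.3° = 493.5 N.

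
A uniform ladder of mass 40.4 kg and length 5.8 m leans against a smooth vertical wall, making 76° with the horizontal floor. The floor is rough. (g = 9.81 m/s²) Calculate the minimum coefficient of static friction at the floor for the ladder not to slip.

ΣF_y = 0: N_floor = 40.4×9.81 = 396.32 N.
Torques about the foot: N_wall · 5.8 sin 76° = 40.4×9.81×2.9 cos 76° → N_wall = 49.407 N.
ΣF_x = 0: f_floor = N_wall = 49.407 N.
μ_min = f_floor / N_floor = 49.407 / 396.32 = 0.1247.

μ_min ≈ 0.125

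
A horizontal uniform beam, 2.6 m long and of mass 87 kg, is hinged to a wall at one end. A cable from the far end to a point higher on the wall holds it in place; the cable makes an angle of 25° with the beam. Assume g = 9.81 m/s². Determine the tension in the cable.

T ≈ 1010 N

Take torques about the hinge: T sin 25° · 2.6 = 87×9.81×1.3 = 1109.5 N·m.
So T = 1109.5 / (0.4226 × 2.6) = 1009.7 N.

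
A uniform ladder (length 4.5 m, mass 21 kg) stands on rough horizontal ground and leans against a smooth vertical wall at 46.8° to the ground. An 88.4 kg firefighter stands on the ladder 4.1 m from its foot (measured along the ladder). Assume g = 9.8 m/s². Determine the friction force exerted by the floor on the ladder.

f ≈ 838 N

Torques about the foot: N_wall · 4.5 sin 46.8° = 21×9.8×2.25 cos 46.8° + 88.4×9.8×4.1 cos 46.8° → N_wall = 837.84 N.
ΣF_x = 0: f_floor = N_wall = 837.84 N.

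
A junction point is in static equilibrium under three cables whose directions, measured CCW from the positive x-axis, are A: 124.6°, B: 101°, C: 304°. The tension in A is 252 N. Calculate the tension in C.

Resolve: ΣF_x = 252 cos 124.6° + T_B cos 101° + T_C cos 304° = 0.
        ΣF_y = 252 sin 124.6° + T_B sin 101° + T_C sin 304° = 0.
The known terms sum to (-143.1, 207.4) N, so -0.1908 T_B + 0.5592 T_C = 143.1 and 0.9816 T_B − 0.8290 T_C = -207.4.
Solving simultaneously: T_B = 6.754 N, T_C = 258.2 N.

T_C ≈ 258 N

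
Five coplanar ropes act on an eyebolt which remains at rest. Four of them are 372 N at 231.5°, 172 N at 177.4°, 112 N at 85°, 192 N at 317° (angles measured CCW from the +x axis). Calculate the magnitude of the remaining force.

Sum the known components: ΣF_x = -253.2 N, ΣF_y = -302.7 N.
For equilibrium the remaining force must supply (−ΣF_x, −ΣF_y) = (253.2, 302.7) N.
Magnitude = √((253.2)² + (302.7)²) = 394.6 N; direction = atan2(302.7, 253.2) = 50.1°.

F ≈ 395 N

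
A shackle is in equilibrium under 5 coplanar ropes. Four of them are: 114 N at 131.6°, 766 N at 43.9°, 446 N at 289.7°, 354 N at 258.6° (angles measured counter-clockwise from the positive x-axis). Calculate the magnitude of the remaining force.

Sum the known components: ΣF_x = 556.6 N, ΣF_y = -150.5 N.
For equilibrium the remaining force must supply (−ΣF_x, −ΣF_y) = (-556.6, 150.5) N.
Magnitude = √((-556.6)² + (150.5)²) = 576.6 N; direction = atan2(150.5, -556.6) = 164.9°.

F ≈ 577 N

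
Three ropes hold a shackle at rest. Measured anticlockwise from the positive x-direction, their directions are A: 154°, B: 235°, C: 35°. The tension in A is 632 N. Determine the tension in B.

Resolve: ΣF_x = 632 cos 154° + T_B cos 235° + T_C cos 35° = 0.
        ΣF_y = 632 sin 154° + T_B sin 235° + T_C sin 35° = 0.
The known terms sum to (-568, 277.1) N, so -0.5736 T_B + 0.8192 T_C = 568 and -0.8192 T_B + 0.5736 T_C = -277.1.
Solving simultaneously: T_B = 1616 N, T_C = 1825 N.

T_B ≈ 1620 N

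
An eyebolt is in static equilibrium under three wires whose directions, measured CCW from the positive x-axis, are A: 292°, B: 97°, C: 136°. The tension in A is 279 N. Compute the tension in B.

Resolve: ΣF_x = 279 cos 292° + T_B cos 97° + T_C cos 136° = 0.
        ΣF_y = 279 sin 292° + T_B sin 97° + T_C sin 136° = 0.
The known terms sum to (104.5, -258.7) N, so -0.1219 T_B − 0.7193 T_C = -104.5 and 0.9925 T_B + 0.6947 T_C = 258.7.
Solving simultaneously: T_B = 180.3 N, T_C = 114.7 N.

T_B ≈ 180 N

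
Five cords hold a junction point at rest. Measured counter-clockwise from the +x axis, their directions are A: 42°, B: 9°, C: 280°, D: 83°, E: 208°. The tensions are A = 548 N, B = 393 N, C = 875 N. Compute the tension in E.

T_E ≈ 1210 N

Resolve: ΣF_x = 548 cos 42° + 393 cos 9° + 875 cos 280° + T_D cos 83° + T_E cos 208° = 0.
        ΣF_y = 548 sin 42° + 393 sin 9° + 875 sin 280° + T_D sin 83° + T_E sin 208° = 0.
The known terms sum to (947.3, -433.5) N, so 0.1219 T_D − 0.8829 T_E = -947.3 and 0.9925 T_D − 0.4695 T_E = 433.5.
Solving simultaneously: T_D = 1010 N, T_E = 1212 N.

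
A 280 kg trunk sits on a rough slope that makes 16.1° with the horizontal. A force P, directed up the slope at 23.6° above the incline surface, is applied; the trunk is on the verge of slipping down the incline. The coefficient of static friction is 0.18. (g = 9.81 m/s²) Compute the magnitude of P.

P ≈ 340 N

On the verge of sliding down the incline, friction equals μN and acts up the slope.
Perpendicular: N + P sin 23.6° = W cos 16.1° = 2639 N.
Along incline: P cos 23.6° + μN = W sin 16.1° with W sin 16.1° = 761.7 N.
Solving the pair for P and N: P = 339.6 N, N = 2503 N (and f = μN = 450.6 N).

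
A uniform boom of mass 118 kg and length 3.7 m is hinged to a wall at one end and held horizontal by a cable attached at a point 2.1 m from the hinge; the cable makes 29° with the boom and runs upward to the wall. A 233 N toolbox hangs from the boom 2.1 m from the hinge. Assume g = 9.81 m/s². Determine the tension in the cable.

T ≈ 2580 N

Take torques about the hinge: T sin 29° · 2.1 = 118×9.81×1.85 + 233×2.1 = 2630.8 N·m.
So T = 2630.8 / (0.4848 × 2.1) = 2584.1 N.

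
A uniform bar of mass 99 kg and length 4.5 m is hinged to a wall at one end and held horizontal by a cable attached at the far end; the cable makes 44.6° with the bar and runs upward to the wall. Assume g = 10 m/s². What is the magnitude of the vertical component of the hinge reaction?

|H_y| ≈ 495 N

Take torques about the hinge: T sin 44.6° · 4.5 = 99×10×2.25 = 2227.5 N·m.
So T = 2227.5 / (0.7022 × 4.5) = 704.97 N.
ΣF_y = 0: H_y = (99×10) − T sin 44.6° = 990 − 495 = 495 N.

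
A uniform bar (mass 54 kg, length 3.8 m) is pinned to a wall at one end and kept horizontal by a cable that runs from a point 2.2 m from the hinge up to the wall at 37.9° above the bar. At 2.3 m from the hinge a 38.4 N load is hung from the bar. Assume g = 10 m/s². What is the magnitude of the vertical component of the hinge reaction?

Take torques about the hinge: T sin 37.9° · 2.2 = 54×10×1.9 + 38.4×2.3 = 1114.3 N·m.
So T = 1114.3 / (0.6143 × 2.2) = 824.55 N.
ΣF_y = 0: H_y = (54×10 + 38.4) − T sin 37.9° = 578.4 − 506.51 = 71.891 N.

|H_y| ≈ 71.9 N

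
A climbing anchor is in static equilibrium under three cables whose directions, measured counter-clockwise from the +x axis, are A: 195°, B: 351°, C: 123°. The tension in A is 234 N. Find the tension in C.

Resolve: ΣF_x = 234 cos 195° + T_B cos 351° + T_C cos 123° = 0.
        ΣF_y = 234 sin 195° + T_B sin 351° + T_C sin 123° = 0.
The known terms sum to (-226, -60.56) N, so 0.9877 T_B − 0.5446 T_C = 226 and -0.1564 T_B + 0.8387 T_C = 60.56.
Solving simultaneously: T_B = 299.5 N, T_C = 128.1 N.

T_C ≈ 128 N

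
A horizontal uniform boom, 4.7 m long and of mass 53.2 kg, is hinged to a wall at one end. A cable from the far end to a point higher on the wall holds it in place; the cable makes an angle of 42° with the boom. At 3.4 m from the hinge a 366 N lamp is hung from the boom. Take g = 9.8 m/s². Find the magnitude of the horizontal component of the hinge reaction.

Take torques about the hinge: T sin 42° · 4.7 = 53.2×9.8×2.35 + 366×3.4 = 2469.6 N·m.
So T = 2469.6 / (0.6691 × 4.7) = 785.27 N.
ΣF_x = 0: H_x = T cos 42° = 583.57 N.

H_x ≈ 584 N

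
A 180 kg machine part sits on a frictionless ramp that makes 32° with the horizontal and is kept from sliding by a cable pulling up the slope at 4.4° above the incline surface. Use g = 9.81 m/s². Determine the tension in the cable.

Take axes along and perpendicular to the incline. Weight components: W sin 32° = 935.7 N down-slope, W cos 32° = 1497 N into the surface.
Along incline: T cos 4.4° = W sin 32° → T = 938.5 N.
Perpendicular: N = W cos 32° − T sin 4.4° = 1425 N.

T ≈ 938 N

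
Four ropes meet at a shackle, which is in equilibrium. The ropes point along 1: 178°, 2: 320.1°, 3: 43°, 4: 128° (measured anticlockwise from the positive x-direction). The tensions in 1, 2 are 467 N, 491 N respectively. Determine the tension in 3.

T_3 ≈ 256 N

Resolve: ΣF_x = 467 cos 178° + 491 cos 320.1° + T_3 cos 43° + T_4 cos 128° = 0.
        ΣF_y = 467 sin 178° + 491 sin 320.1° + T_3 sin 43° + T_4 sin 128° = 0.
The known terms sum to (-90.04, -298.7) N, so 0.7314 T_3 − 0.6157 T_4 = 90.04 and 0.6820 T_3 + 0.7880 T_4 = 298.7.
Solving simultaneously: T_3 = 255.8 N, T_4 = 157.6 N.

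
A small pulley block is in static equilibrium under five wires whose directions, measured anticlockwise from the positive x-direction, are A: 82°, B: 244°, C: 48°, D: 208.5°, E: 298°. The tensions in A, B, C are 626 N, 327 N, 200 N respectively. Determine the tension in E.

T_E ≈ 380 N

Resolve: ΣF_x = 626 cos 82° + 327 cos 244° + 200 cos 48° + T_D cos 208.5° + T_E cos 298° = 0.
        ΣF_y = 626 sin 82° + 327 sin 244° + 200 sin 48° + T_D sin 208.5° + T_E sin 298° = 0.
The known terms sum to (77.6, 474.6) N, so -0.8788 T_D + 0.4695 T_E = -77.6 and -0.4772 T_D − 0.8829 T_E = -474.6.
Solving simultaneously: T_D = 291.4 N, T_E = 380.1 N.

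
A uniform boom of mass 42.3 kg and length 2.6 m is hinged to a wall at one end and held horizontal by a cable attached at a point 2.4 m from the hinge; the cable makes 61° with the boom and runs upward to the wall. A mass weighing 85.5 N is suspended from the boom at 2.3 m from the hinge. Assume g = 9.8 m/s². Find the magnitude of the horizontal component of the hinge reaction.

Take torques about the hinge: T sin 61° · 2.4 = 42.3×9.8×1.3 + 85.5×2.3 = 735.55 N·m.
So T = 735.55 / (0.8746 × 2.4) = 350.42 N.
ΣF_x = 0: H_x = T cos 61° = 169.88 N.

H_x ≈ 170 N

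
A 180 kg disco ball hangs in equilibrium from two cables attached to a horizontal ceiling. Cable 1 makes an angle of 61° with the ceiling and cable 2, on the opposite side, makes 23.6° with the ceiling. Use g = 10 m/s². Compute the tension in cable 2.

Weight W = 180 × 10 = 1800 N acts straight down.
Horizontal: T_1 cos 61° = T_2 cos 23.6°  →  T_1 = 1.89 T_2.
Vertical: T_1 sin 61° + T_2 sin 23.6° = 1800.
Substituting the horizontal relation into the vertical equation gives 2.054 T_2 = 1800, so T_2 = 876.5 N.

T_2 ≈ 877 N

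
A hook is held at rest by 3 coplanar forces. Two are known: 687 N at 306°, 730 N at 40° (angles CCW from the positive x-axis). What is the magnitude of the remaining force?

Sum the known components: ΣF_x = 963 N, ΣF_y = -86.56 N.
For equilibrium the remaining force must supply (−ΣF_x, −ΣF_y) = (-963, 86.56) N.
Magnitude = √((-963)² + (86.56)²) = 966.9 N; direction = atan2(86.56, -963) = 174.9°.

F ≈ 967 N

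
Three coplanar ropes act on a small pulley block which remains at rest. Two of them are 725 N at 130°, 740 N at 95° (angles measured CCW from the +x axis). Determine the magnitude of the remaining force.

F ≈ 1400 N

Sum the known components: ΣF_x = -530.5 N, ΣF_y = 1293 N.
For equilibrium the remaining force must supply (−ΣF_x, −ΣF_y) = (530.5, -1293) N.
Magnitude = √((530.5)² + (-1293)²) = 1397 N; direction = atan2(-1293, 530.5) = 292.3°.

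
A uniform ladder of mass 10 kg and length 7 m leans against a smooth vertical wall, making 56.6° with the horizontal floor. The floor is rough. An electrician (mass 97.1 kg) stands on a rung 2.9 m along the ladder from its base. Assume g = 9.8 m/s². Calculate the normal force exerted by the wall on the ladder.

Torques about the foot: N_wall · 7 sin 56.6° = 10×9.8×3.5 cos 56.6° + 97.1×9.8×2.9 cos 56.6° → N_wall = 292.25 N.

N_wall ≈ 292 N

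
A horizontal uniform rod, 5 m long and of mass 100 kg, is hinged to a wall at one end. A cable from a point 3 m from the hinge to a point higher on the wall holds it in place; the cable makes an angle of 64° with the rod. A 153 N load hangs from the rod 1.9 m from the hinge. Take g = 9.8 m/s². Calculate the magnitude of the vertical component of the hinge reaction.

|H_y| ≈ 219 N

Take torques about the hinge: T sin 64° · 3 = 100×9.8×2.5 + 153×1.9 = 2740.7 N·m.
So T = 2740.7 / (0.8988 × 3) = 1016.4 N.
ΣF_y = 0: H_y = (100×9.8 + 153) − T sin 64° = 1133 − 913.57 = 219.43 N.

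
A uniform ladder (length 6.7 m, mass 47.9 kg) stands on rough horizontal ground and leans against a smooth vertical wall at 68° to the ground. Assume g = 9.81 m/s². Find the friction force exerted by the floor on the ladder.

Torques about the foot: N_wall · 6.7 sin 68° = 47.9×9.81×3.35 cos 68° → N_wall = 94.926 N.
ΣF_x = 0: f_floor = N_wall = 94.926 N.

f ≈ 94.9 N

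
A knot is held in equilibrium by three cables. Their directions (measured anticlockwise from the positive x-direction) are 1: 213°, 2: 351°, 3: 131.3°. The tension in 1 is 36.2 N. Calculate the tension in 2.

Resolve: ΣF_x = 36.2 cos 213° + T_2 cos 351° + T_3 cos 131.3° = 0.
        ΣF_y = 36.2 sin 213° + T_2 sin 351° + T_3 sin 131.3° = 0.
The known terms sum to (-30.36, -19.72) N, so 0.9877 T_2 − 0.6600 T_3 = 30.36 and -0.1564 T_2 + 0.7513 T_3 = 19.72.
Solving simultaneously: T_2 = 56.08 N, T_3 = 37.92 N.

T_2 ≈ 56.1 N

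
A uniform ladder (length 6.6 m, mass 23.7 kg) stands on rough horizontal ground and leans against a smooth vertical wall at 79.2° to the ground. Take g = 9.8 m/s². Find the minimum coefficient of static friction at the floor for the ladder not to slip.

μ_min ≈ 0.0954

ΣF_y = 0: N_floor = 23.7×9.8 = 232.26 N.
Torques about the foot: N_wall · 6.6 sin 79.2° = 23.7×9.8×3.3 cos 79.2° → N_wall = 22.153 N.
ΣF_x = 0: f_floor = N_wall = 22.153 N.
μ_min = f_floor / N_floor = 22.153 / 232.26 = 0.09538.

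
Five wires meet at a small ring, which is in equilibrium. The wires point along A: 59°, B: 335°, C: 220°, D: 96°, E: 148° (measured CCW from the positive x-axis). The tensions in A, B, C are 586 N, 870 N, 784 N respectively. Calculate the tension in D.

Resolve: ΣF_x = 586 cos 59° + 870 cos 335° + 784 cos 220° + T_D cos 96° + T_E cos 148° = 0.
        ΣF_y = 586 sin 59° + 870 sin 335° + 784 sin 220° + T_D sin 96° + T_E sin 148° = 0.
The known terms sum to (489.7, -369.3) N, so -0.1045 T_D − 0.8480 T_E = -489.7 and 0.9945 T_D + 0.5299 T_E = 369.3.
Solving simultaneously: T_D = 68.14 N, T_E = 569.1 N.

T_D ≈ 68.1 N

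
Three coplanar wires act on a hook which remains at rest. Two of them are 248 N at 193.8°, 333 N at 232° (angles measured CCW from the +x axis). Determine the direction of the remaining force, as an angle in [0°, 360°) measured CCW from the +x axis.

θ ≈ 35.8°

Sum the known components: ΣF_x = -445.9 N, ΣF_y = -321.6 N.
For equilibrium the remaining force must supply (−ΣF_x, −ΣF_y) = (445.9, 321.6) N.
Magnitude = √((445.9)² + (321.6)²) = 549.7 N; direction = atan2(321.6, 445.9) = 35.8°.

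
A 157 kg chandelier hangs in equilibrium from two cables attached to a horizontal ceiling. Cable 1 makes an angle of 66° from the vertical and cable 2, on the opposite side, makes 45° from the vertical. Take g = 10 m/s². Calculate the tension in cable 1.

T_1 ≈ 1190 N

Angles from the horizontal: cable 1 is 90° − 66° = 24°, cable 2 is 90° − 45° = 45°.
Weight W = 157 × 10 = 1570 N acts straight down.
Horizontal: T_1 cos 24° = T_2 cos 45°  →  T_2 = 1.292 T_1.
Vertical: T_1 sin 24° + T_2 sin 45° = 1570.
Substituting the horizontal relation into the vertical equation gives 1.32 T_1 = 1570, so T_1 = 1189 N.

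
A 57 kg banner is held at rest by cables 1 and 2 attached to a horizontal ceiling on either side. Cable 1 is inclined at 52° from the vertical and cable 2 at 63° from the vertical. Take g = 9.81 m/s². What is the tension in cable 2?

T_2 ≈ 486 N

Angles from the horizontal: cable 1 is 90° − 52° = 38°, cable 2 is 90° − 63° = 27°.
Weight W = 57 × 9.81 = 559.2 N acts straight down.
Horizontal: T_1 cos 38° = T_2 cos 27°  →  T_1 = 1.131 T_2.
Vertical: T_1 sin 38° + T_2 sin 27° = 559.2.
Substituting the horizontal relation into the vertical equation gives 1.15 T_2 = 559.2, so T_2 = 486.2 N.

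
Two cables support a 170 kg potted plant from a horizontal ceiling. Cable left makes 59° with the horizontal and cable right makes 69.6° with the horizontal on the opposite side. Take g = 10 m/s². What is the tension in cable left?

Weight W = 170 × 10 = 1700 N acts straight down.
Horizontal: T_left cos 59° = T_right cos 69.6°  →  T_right = 1.478 T_left.
Vertical: T_left sin 59° + T_right sin 69.6° = 1700.
Substituting the horizontal relation into the vertical equation gives 2.242 T_left = 1700, so T_left = 758.2 N.

T_left ≈ 758 N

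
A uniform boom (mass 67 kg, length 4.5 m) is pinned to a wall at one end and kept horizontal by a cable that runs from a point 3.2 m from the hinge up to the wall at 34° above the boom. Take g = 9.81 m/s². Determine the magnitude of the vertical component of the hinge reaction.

Take torques about the hinge: T sin 34° · 3.2 = 67×9.81×2.25 = 1478.9 N·m.
So T = 1478.9 / (0.5592 × 3.2) = 826.45 N.
ΣF_y = 0: H_y = (67×9.81) − T sin 34° = 657.27 − 462.14 = 195.13 N.

|H_y| ≈ 195 N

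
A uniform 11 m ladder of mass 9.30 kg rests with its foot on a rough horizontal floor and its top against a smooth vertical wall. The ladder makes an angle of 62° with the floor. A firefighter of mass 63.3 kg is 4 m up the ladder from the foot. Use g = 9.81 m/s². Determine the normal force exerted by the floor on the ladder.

ΣF_y = 0: N_floor = 9.30×9.81 + 63.3×9.81 = 712.21 N.

N_floor ≈ 712 N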